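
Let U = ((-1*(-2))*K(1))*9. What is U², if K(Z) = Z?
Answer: 324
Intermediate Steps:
U = 18 (U = (-1*(-2)*1)*9 = (2*1)*9 = 2*9 = 18)
U² = 18² = 324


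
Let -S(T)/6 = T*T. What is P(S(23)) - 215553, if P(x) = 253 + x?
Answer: -218474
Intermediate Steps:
S(T) = -6*T² (S(T) = -6*T*T = -6*T²)
P(S(23)) - 215553 = (253 - 6*23²) - 215553 = (253 - 6*529) - 215553 = (253 - 3174) - 215553 = -2921 - 215553 = -218474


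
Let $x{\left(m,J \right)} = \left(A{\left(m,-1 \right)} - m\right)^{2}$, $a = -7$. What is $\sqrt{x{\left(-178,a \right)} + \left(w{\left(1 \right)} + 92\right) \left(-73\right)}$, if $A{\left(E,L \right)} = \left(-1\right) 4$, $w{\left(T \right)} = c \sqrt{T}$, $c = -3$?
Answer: $\sqrt{23779} \approx 154.2$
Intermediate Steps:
$w{\left(T \right)} = - 3 \sqrt{T}$
$A{\left(E,L \right)} = -4$
$x{\left(m,J \right)} = \left(-4 - m\right)^{2}$
$\sqrt{x{\left(-178,a \right)} + \left(w{\left(1 \right)} + 92\right) \left(-73\right)} = \sqrt{\left(4 - 178\right)^{2} + \left(- 3 \sqrt{1} + 92\right) \left(-73\right)} = \sqrt{\left(-174\right)^{2} + \left(\left(-3\right) 1 + 92\right) \left(-73\right)} = \sqrt{30276 + \left(-3 + 92\right) \left(-73\right)} = \sqrt{30276 + 89 \left(-73\right)} = \sqrt{30276 - 6497} = \sqrt{23779}$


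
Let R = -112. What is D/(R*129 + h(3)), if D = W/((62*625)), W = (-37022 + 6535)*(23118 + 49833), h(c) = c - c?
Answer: 17240753/4340000 ≈ 3.9725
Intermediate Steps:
h(c) = 0
W = -2224057137 (W = -30487*72951 = -2224057137)
D = -2224057137/38750 (D = -2224057137/(62*625) = -2224057137/38750 ≈ -57395.)
D/(R*129 + h(3)) = -2224057137/(38750*(-112*129 + 0)) = -2224057137/(38750*(-14448 + 0)) = -2224057137/38750/(-14448) = -2224057137/38750*(-1/14448) = 17240753/4340000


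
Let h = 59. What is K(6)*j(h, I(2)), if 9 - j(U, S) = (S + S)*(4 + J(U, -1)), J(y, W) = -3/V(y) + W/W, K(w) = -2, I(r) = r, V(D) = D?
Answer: 1274/59 ≈ 21.593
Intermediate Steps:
J(y, W) = 1 - 3/y (J(y, W) = -3/y + W/W = -3/y + 1 = 1 - 3/y)
j(U, S) = 9 - 2*S*(4 + (-3 + U)/U) (j(U, S) = 9 - (S + S)*(4 + (-3 + U)/U) = 9 - 2*S*(4 + (-3 + U)/U))
K(6)*j(h, I(2)) = -2*(9 - 10*2 + 6*2/59) = -2*(9 - 20 + 6*2*(1/59)) = -2*(9 - 20 + 12/59) = -2*(-637/59) = 1274/59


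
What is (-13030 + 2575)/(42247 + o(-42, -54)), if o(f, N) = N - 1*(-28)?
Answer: -10455/42221 ≈ -0.24763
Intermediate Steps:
o(f, N) = 28 + N (o(f, N) = N + 28 = 28 + N)
(-13030 + 2575)/(42247 + o(-42, -54)) = (-13030 + 2575)/(42247 + (28 - 54)) = -10455/(42247 - 26) = -10455/42221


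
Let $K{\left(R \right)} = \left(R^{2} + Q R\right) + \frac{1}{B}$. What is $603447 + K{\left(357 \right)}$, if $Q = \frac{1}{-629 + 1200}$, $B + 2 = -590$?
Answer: $\frac{247066447445}{338032} \approx 7.309 \cdot 10^{5}$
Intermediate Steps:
$B = -592$ ($B = -2 - 590 = -592$)
$Q = \frac{1}{571} \approx 0.0017513$
$K{\left(R \right)} = - \frac{1}{592} + R^{2} + \frac{R}{571}$ ($K{\left(R \right)} = \left(R^{2} + \frac{R}{571}\right) + \frac{1}{-592} = \left(R^{2} + \frac{R}{571}\right) - \frac{1}{592} = - \frac{1}{592} + R^{2} + \frac{R}{571}$)
$603447 + K{\left(357 \right)} = 603447 + \left(- \frac{1}{592} + 357^{2} + \frac{1}{571} \cdot 357\right) = 603447 + \left(- \frac{1}{592} + 127449 + \frac{357}{571}\right) = 603447 + \frac{43082051141}{338032} = \frac{247066447445}{338032}$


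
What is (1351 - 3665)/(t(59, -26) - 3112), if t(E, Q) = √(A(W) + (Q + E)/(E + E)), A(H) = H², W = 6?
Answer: 849737824/1142771911 + 2314*√505158/1142771911 ≈ 0.74502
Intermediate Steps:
t(E, Q) = √(36 + (E + Q)/(2*E)) (t(E, Q) = √(6² + (Q + E)/(E + E)) = √(36 + (E + Q)/((2*E))) = √(36 + (E + Q)*(1/(2*E))) = √(36 + (E + Q)/(2*E)))
(1351 - 3665)/(t(59, -26) - 3112) = (1351 - 3665)/(√(146 + 2*(-26)/59)/2 - 3112) = -2314/(√(146 + 2*(-26)*(1/59))/2 - 3112) = -2314/(√(146 - 52/59)/2 - 3112) = -2314/(√(8562/59)/2 - 3112) = -2314/((√505158/59)/2 - 3112) = -2314/(√505158/118 - 3112) = -2314/(-3112 + √505158/118)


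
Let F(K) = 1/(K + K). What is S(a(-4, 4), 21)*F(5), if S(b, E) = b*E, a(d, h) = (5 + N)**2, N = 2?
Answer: 1029/10 ≈ 102.90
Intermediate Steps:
a(d, h) = 49 (a(d, h) = (5 + 2)**2 = 7**2 = 49)
S(b, E) = E*b
F(K) = 1/(2*K)
S(a(-4, 4), 21)*F(5) = (21*49)*((1/2)/5) = 1029*((1/2)*(1/5)) = 1029*(1/10) = 1029/10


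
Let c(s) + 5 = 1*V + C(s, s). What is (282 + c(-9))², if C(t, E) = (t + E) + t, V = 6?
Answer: 65536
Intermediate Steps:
C(t, E) = E + 2*t (C(t, E) = (E + t) + t = E + 2*t)
c(s) = 1 + 3*s (c(s) = -5 + (1*6 + (s + 2*s)) = -5 + (6 + 3*s) = 1 + 3*s)
(282 + c(-9))² = (282 + (1 + 3*(-9)))² = (282 + (1 - 27))² = (282 - 26)² = 256² = 65536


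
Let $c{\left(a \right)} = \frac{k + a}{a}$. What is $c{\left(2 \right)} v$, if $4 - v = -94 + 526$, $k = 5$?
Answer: $-1498$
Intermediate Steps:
$c{\left(a \right)} = \frac{5 + a}{a}$
$v = -428$ ($v = 4 - \left(-94 + 526\right) = 4 - 432 = -428$)
$c{\left(2 \right)} v = \frac{5 + 2}{2} \left(-428\right) = \frac{1}{2} \cdot 7 \left(-428\right) = \frac{7}{2} \left(-428\right) = -1498$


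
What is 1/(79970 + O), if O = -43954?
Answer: 1/36016 ≈ 2.7765e-5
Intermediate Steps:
1/(79970 + O) = 1/(79970 - 43954) = 1/36016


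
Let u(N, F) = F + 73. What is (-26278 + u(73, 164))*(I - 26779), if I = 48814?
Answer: -573813435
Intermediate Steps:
u(N, F) = 73 + F
(-26278 + u(73, 164))*(I - 26779) = (-26278 + (73 + 164))*(48814 - 26779) = (-26278 + 237)*22035 = -26041*22035 = -573813435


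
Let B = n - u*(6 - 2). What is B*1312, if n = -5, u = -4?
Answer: 14432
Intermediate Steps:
B = 11 (B = -5 - (-4)*(6 - 2) = -5 - (-4)*4 = -5 - 1*(-16) = -5 + 16 = 11)
B*1312 = 11*1312 = 14432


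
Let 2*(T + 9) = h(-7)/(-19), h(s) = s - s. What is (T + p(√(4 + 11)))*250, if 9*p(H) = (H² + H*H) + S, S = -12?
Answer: -1750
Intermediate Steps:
h(s) = 0
T = -9 (T = -9 + (0/(-19))/2 = -9 + (0*(-1/19))/2 = -9 + (½)*0 = -9 + 0 = -9)
p(H) = -4/3 + 2*H²/9 (p(H) = ((H² + H*H) - 12)/9 = ((H² + H²) - 12)/9 = (2*H² - 12)/9 = (-12 + 2*H²)/9 = -4/3 + 2*H²/9)
(T + p(√(4 + 11)))*250 = (-9 + (-4/3 + 2*(√(4 + 11))²/9))*250 = (-9 + (-4/3 + 2*(√15)²/9))*250 = (-9 + (-4/3 + (2/9)*15))*250 = (-9 + (-4/3 + 10/3))*250 = (-9 + 2)*250 = -7*250 = -1750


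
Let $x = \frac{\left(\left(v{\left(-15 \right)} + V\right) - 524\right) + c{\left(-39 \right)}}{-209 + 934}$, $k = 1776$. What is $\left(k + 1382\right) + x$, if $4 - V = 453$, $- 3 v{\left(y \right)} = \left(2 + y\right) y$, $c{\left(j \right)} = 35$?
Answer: $\frac{2288547}{725} \approx 3156.6$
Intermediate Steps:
$v{\left(y \right)} = - \frac{y \left(2 + y\right)}{3}$ ($v{\left(y \right)} = - \frac{\left(2 + y\right) y}{3} = - \frac{y \left(2 + y\right)}{3}$)
$V = -449$ ($V = 4 - 453 = -449$)
$x = - \frac{1003}{725}$ ($x = \frac{\left(\left(\left(- \frac{1}{3}\right) \left(-15\right) \left(2 - 15\right) - 449\right) - 524\right) + 35}{-209 + 934} = \frac{\left(\left(\left(- \frac{1}{3}\right) \left(-15\right) \left(-13\right) - 449\right) - 524\right) + 35}{725} = \left(\left(\left(-65 - 449\right) - 524\right) + 35\right) \frac{1}{725} = \left(\left(-514 - 524\right) + 35\right) \frac{1}{725} = \left(-1038 + 35\right) \frac{1}{725} = \left(-1003\right) \frac{1}{725} = - \frac{1003}{725} \approx -1.3834$)
$\left(k + 1382\right) + x = \left(1776 + 1382\right) - \frac{1003}{725} = 3158 - \frac{1003}{725} = \frac{2288547}{725}$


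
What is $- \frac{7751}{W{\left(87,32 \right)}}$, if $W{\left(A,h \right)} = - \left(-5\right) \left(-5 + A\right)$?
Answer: $- \frac{7751}{410} \approx -18.905$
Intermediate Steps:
$W{\left(A,h \right)} = -25 + 5 A$ ($W{\left(A,h \right)} = - (25 - 5 A) = -25 + 5 A$)
$- \frac{7751}{W{\left(87,32 \right)}} = - \frac{7751}{-25 + 5 \cdot 87} = - \frac{7751}{-25 + 435} = - \frac{7751}{410}$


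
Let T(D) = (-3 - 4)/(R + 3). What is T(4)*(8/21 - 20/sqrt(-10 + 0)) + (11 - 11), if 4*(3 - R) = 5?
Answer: -32/57 - 56*I*sqrt(10)/19 ≈ -0.5614 - 9.3204*I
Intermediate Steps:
R = 7/4 (R = 3 - 1/4*5 = 3 - 5/4 = 7/4 ≈ 1.7500)
T(D) = -28/19 (T(D) = (-3 - 4)/(7/4 + 3) = -7/19/4 = -7*4/19 = -28/19)
T(4)*(8/21 - 20/sqrt(-10 + 0)) + (11 - 11) = -28*(8/21 - 20/sqrt(-10 + 0))/19 + (11 - 11) = -28*(8*(1/21) - 20*(-I*sqrt(10)/10))/19 + 0 = -28*(8/21 - 20*(-I*sqrt(10)/10))/19 + 0 = -28*(8/21 - (-2)*I*sqrt(10))/19 + 0 = -28*(8/21 + 2*I*sqrt(10))/19 + 0 = (-32/57 - 56*I*sqrt(10)/19) + 0 = -32/57 - 56*I*sqrt(10)/19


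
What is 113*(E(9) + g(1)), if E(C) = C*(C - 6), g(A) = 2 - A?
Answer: 3164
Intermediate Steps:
E(C) = C*(-6 + C)
113*(E(9) + g(1)) = 113*(9*(-6 + 9) + (2 - 1*1)) = 113*(9*3 + (2 - 1)) = 113*(27 + 1) = 113*28 = 3164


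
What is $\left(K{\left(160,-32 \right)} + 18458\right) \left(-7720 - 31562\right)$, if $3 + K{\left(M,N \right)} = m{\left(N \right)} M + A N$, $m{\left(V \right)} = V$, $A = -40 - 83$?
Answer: $-678439422$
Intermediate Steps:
$A = -123$ ($A = -40 - 83 = -123$)
$K{\left(M,N \right)} = -3 - 123 N + M N$ ($K{\left(M,N \right)} = -3 + \left(N M - 123 N\right) = -3 + \left(M N - 123 N\right) = -3 + \left(- 123 N + M N\right) = -3 - 123 N + M N$)
$\left(K{\left(160,-32 \right)} + 18458\right) \left(-7720 - 31562\right) = \left(\left(-3 - -3936 + 160 \left(-32\right)\right) + 18458\right) \left(-7720 - 31562\right) = \left(\left(-3 + 3936 - 5120\right) + 18458\right) \left(-39282\right) = \left(-1187 + 18458\right) \left(-39282\right) = 17271 \left(-39282\right) = -678439422$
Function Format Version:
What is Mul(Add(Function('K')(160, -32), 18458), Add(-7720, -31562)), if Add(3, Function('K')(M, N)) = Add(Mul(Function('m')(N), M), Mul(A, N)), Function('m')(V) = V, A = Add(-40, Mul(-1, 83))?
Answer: -678439422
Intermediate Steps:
A = -123 (A = Add(-40, -83) = -123)
Function('K')(M, N) = Add(-3, Mul(-123, N), Mul(M, N)) (Function('K')(M, N) = Add(-3, Add(Mul(N, M), Mul(-123, N))) = Add(-3, Add(Mul(M, N), Mul(-123, N))) = Add(-3, Add(Mul(-123, N), Mul(M, N))) = Add(-3, Mul(-123, N), Mul(M, N)))
Mul(Add(Function('K')(160, -32), 18458), Add(-7720, -31562)) = Mul(Add(Add(-3, Mul(-123, -32), Mul(160, -32)), 18458), Add(-7720, -31562)) = Mul(Add(Add(-3, 3936, -5120), 18458), -39282) = Mul(Add(-1187, 18458), -39282) = Mul(17271, -39282) = -678439422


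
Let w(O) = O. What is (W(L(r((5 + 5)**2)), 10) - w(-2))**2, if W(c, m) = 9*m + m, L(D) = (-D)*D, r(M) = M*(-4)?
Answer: 10404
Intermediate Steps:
r(M) = -4*M
L(D) = -D**2
W(c, m) = 10*m
(W(L(r((5 + 5)**2)), 10) - w(-2))**2 = (10*10 - 1*(-2))**2 = (100 + 2)**2 = 102**2 = 10404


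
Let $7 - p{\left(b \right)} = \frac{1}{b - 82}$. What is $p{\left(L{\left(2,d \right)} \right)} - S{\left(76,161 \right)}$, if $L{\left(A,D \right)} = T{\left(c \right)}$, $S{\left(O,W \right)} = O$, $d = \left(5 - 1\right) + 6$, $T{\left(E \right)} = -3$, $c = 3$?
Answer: $- \frac{5864}{85} \approx -68.988$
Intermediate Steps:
$d = 10$ ($d = 4 + 6 = 10$)
$L{\left(A,D \right)} = -3$
$p{\left(b \right)} = 7 - \frac{1}{-82 + b}$ ($p{\left(b \right)} = 7 - \frac{1}{b - 82} = 7 - \frac{1}{-82 + b}$)
$p{\left(L{\left(2,d \right)} \right)} - S{\left(76,161 \right)} = \frac{-575 + 7 \left(-3\right)}{-82 - 3} - 76 = \frac{-575 - 21}{-85} - 76 = \left(- \frac{1}{85}\right) \left(-596\right) - 76 = \frac{596}{85} - 76 = - \frac{5864}{85}$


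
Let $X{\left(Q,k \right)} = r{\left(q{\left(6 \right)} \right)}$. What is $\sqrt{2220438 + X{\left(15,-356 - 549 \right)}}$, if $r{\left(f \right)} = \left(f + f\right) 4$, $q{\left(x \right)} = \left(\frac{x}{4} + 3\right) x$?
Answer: $\sqrt{2220654} \approx 1490.2$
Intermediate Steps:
$q{\left(x \right)} = x \left(3 + \frac{x}{4}\right)$ ($q{\left(x \right)} = \left(x \frac{1}{4} + 3\right) x = \left(\frac{x}{4} + 3\right) x = \left(3 + \frac{x}{4}\right) x = x \left(3 + \frac{x}{4}\right)$)
$r{\left(f \right)} = 8 f$ ($r{\left(f \right)} = 2 f 4 = 8 f$)
$X{\left(Q,k \right)} = 216$ ($X{\left(Q,k \right)} = 8 \cdot \frac{1}{4} \cdot 6 \left(12 + 6\right) = 8 \cdot \frac{1}{4} \cdot 6 \cdot 18 = 8 \cdot 27 = 216$)
$\sqrt{2220438 + X{\left(15,-356 - 549 \right)}} = \sqrt{2220438 + 216} = \sqrt{2220654}$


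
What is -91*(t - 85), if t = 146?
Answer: -5551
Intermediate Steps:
-91*(t - 85) = -91*(146 - 85) = -91*61 = -5551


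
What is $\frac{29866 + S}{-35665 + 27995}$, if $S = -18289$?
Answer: $- \frac{11577}{7670} \approx -1.5094$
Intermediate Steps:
$\frac{29866 + S}{-35665 + 27995} = \frac{29866 - 18289}{-35665 + 27995} = \frac{11577}{-7670} = 11577 \left(- \frac{1}{7670}\right) = - \frac{11577}{7670}$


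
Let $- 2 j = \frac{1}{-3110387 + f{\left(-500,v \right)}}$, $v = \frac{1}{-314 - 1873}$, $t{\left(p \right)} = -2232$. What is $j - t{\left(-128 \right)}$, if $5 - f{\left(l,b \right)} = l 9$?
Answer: $\frac{13864657249}{6211764} \approx 2232.0$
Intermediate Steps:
$v = - \frac{1}{2187}$ ($v = \frac{1}{-2187} = - \frac{1}{2187} \approx -0.00045725$)
$f{\left(l,b \right)} = 5 - 9 l$ ($f{\left(l,b \right)} = 5 - l 9 = 5 - 9 l$)
$j = \frac{1}{6211764}$ ($j = - \frac{1}{2 \left(-3110387 + \left(5 - -4500\right)\right)} = - \frac{1}{2 \left(-3110387 + \left(5 + 4500\right)\right)} = - \frac{1}{2 \left(-3110387 + 4505\right)} = - \frac{1}{2 \left(-3105882\right)} = \left(- \frac{1}{2}\right) \left(- \frac{1}{3105882}\right) = \frac{1}{6211764} \approx 1.6098 \cdot 10^{-7}$)
$j - t{\left(-128 \right)} = \frac{1}{6211764} - -2232 = \frac{1}{6211764} + 2232 = \frac{13864657249}{6211764}$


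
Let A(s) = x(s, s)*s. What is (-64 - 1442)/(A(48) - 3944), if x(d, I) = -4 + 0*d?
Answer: 753/2068 ≈ 0.36412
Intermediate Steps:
x(d, I) = -4 (x(d, I) = -4 + 0 = -4)
A(s) = -4*s
(-64 - 1442)/(A(48) - 3944) = (-64 - 1442)/(-4*48 - 3944) = -1506/(-192 - 3944) = -1506/(-4136) = -1506*(-1/4136) = 753/2068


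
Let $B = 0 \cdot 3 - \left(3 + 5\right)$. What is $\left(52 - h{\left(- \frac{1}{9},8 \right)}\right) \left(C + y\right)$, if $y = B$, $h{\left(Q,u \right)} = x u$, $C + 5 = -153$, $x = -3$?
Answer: $-12616$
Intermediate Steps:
$C = -158$ ($C = -5 - 153 = -158$)
$h{\left(Q,u \right)} = - 3 u$
$B = -8$ ($B = 0 - 8 = -8$)
$y = -8$
$\left(52 - h{\left(- \frac{1}{9},8 \right)}\right) \left(C + y\right) = \left(52 - \left(-3\right) 8\right) \left(-158 - 8\right) = \left(52 - -24\right) \left(-166\right) = \left(52 + 24\right) \left(-166\right) = 76 \left(-166\right) = -12616$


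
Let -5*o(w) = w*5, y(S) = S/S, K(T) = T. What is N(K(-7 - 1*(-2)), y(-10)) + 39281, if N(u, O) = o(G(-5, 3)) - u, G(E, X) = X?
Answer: 39283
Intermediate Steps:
y(S) = 1
o(w) = -w (o(w) = -w*5/5 = -w)
N(u, O) = -3 - u (N(u, O) = -1*3 - u = -3 - u)
N(K(-7 - 1*(-2)), y(-10)) + 39281 = (-3 - (-7 - 1*(-2))) + 39281 = (-3 - (-7 + 2)) + 39281 = (-3 - 1*(-5)) + 39281 = (-3 + 5) + 39281 = 2 + 39281 = 39283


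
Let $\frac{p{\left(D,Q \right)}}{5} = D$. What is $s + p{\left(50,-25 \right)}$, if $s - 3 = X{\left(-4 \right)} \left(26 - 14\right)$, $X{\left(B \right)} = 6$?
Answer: $325$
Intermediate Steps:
$p{\left(D,Q \right)} = 5 D$
$s = 75$ ($s = 3 + 6 \left(26 - 14\right) = 3 + 6 \cdot 12 = 3 + 72 = 75$)
$s + p{\left(50,-25 \right)} = 75 + 5 \cdot 50 = 75 + 250 = 325$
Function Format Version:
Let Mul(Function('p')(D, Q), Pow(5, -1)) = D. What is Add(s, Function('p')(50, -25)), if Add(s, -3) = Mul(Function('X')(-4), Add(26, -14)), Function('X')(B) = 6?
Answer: 325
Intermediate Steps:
Function('p')(D, Q) = Mul(5, D)
s = 75 (s = Add(3, Mul(6, Add(26, -14))) = Add(3, Mul(6, 12)) = Add(3, 72) = 75)
Add(s, Function('p')(50, -25)) = Add(75, Mul(5, 50)) = Add(75, 250) = 325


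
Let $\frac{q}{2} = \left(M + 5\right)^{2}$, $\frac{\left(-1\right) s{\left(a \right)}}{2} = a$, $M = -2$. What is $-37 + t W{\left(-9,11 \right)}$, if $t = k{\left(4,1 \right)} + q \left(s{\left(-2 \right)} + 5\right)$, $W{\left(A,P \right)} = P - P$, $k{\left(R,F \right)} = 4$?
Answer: $-37$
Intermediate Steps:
$s{\left(a \right)} = - 2 a$
$q = 18$ ($q = 2 \left(-2 + 5\right)^{2} = 2 \cdot 3^{2} = 2 \cdot 9 = 18$)
$W{\left(A,P \right)} = 0$
$t = 166$ ($t = 4 + 18 \left(\left(-2\right) \left(-2\right) + 5\right) = 4 + 18 \left(4 + 5\right) = 4 + 18 \cdot 9 = 4 + 162 = 166$)
$-37 + t W{\left(-9,11 \right)} = -37 + 166 \cdot 0 = -37 + 0 = -37$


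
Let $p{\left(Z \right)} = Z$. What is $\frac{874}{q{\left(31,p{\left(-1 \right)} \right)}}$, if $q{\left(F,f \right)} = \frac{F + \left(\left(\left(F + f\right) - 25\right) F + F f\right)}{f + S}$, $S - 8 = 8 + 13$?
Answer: $\frac{24472}{155} \approx 157.88$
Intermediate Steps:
$S = 29$ ($S = 8 + \left(8 + 13\right) = 8 + 21 = 29$)
$q{\left(F,f \right)} = \frac{F + F f + F \left(-25 + F + f\right)}{29 + f}$ ($q{\left(F,f \right)} = \frac{F + \left(\left(\left(F + f\right) - 25\right) F + F f\right)}{f + 29} = \frac{F + \left(\left(-25 + F + f\right) F + F f\right)}{29 + f} = \frac{F + \left(F \left(-25 + F + f\right) + F f\right)}{29 + f} = \frac{F + \left(F f + F \left(-25 + F + f\right)\right)}{29 + f} = \frac{F + F f + F \left(-25 + F + f\right)}{29 + f}$)
$\frac{874}{q{\left(31,p{\left(-1 \right)} \right)}} = \frac{874}{31 \frac{1}{29 - 1} \left(-24 + 31 + 2 \left(-1\right)\right)} = \frac{874}{31 \cdot \frac{1}{28} \left(-24 + 31 - 2\right)} = \frac{874}{31 \cdot \frac{1}{28} \cdot 5} = \frac{874}{\frac{155}{28}} = 874 \cdot \frac{28}{155} = \frac{24472}{155}$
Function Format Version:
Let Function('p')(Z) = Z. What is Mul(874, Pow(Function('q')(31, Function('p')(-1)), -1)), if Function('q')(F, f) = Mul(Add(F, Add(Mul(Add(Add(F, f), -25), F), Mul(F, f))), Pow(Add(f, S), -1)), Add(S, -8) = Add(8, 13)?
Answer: Rational(24472, 155) ≈ 157.88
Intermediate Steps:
S = 29 (S = Add(8, Add(8, 13)) = Add(8, 21) = 29)
Function('q')(F, f) = Mul(Pow(Add(29, f), -1), Add(F, Mul(F, f), Mul(F, Add(-25, F, f)))) (Function('q')(F, f) = Mul(Add(F, Add(Mul(Add(Add(F, f), -25), F), Mul(F, f))), Pow(Add(f, 29), -1)) = Mul(Add(F, Add(Mul(Add(-25, F, f), F), Mul(F, f))), Pow(Add(29, f), -1)) = Mul(Add(F, Add(Mul(F, Add(-25, F, f)), Mul(F, f))), Pow(Add(29, f), -1)) = Mul(Add(F, Add(Mul(F, f), Mul(F, Add(-25, F, f)))), Pow(Add(29, f), -1)) = Mul(Add(F, Mul(F, f), Mul(F, Add(-25, F, f))), Pow(Add(29, f), -1)) = Mul(Pow(Add(29, f), -1), Add(F, Mul(F, f), Mul(F, Add(-25, F, f)))))
Mul(874, Pow(Function('q')(31, Function('p')(-1)), -1)) = Mul(874, Pow(Mul(31, Pow(Add(29, -1), -1), Add(-24, 31, Mul(2, -1))), -1)) = Mul(874, Pow(Mul(31, Pow(28, -1), Add(-24, 31, -2)), -1)) = Mul(874, Pow(Mul(31, Rational(1, 28), 5), -1)) = Mul(874, Pow(Rational(155, 28), -1)) = Mul(874, Rational(28, 155)) = Rational(24472, 155)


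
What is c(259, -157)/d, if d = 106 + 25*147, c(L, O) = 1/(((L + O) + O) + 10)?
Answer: -1/170145 ≈ -5.8773e-6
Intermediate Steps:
c(L, O) = 1/(10 + L + 2*O) (c(L, O) = 1/((L + 2*O) + 10) = 1/(10 + L + 2*O))
d = 3781 (d = 106 + 3675 = 3781)
c(259, -157)/d = 1/((10 + 259 + 2*(-157))*3781) = (1/3781)/(10 + 259 - 314) = (1/3781)/(-45) = -1/45*1/3781 = -1/170145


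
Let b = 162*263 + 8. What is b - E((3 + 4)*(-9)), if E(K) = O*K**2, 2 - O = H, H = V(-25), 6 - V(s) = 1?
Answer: 54521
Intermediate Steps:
V(s) = 5 (V(s) = 6 - 1*1 = 6 - 1 = 5)
H = 5
O = -3 (O = 2 - 1*5 = 2 - 5 = -3)
b = 42614 (b = 42606 + 8 = 42614)
E(K) = -3*K**2
b - E((3 + 4)*(-9)) = 42614 - (-3)*((3 + 4)*(-9))**2 = 42614 - (-3)*(7*(-9))**2 = 42614 - (-3)*(-63)**2 = 42614 - (-3)*3969 = 42614 - 1*(-11907) = 42614 + 11907 = 54521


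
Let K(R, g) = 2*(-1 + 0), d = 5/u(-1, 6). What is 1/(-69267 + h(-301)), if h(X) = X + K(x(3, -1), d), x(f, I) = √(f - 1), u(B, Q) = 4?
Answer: -1/69570 ≈ -1.4374e-5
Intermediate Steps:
d = 5/4 ≈ 1.2500
x(f, I) = √(-1 + f)
K(R, g) = -2 (K(R, g) = 2*(-1) = -2)
h(X) = -2 + X (h(X) = X - 2 = -2 + X)
1/(-69267 + h(-301)) = 1/(-69267 + (-2 - 301)) = 1/(-69267 - 303) = 1/(-69570) = -1/69570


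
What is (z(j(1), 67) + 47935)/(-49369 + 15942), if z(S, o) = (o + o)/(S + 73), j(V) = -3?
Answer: -1677792/1169945 ≈ -1.4341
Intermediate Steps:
z(S, o) = 2*o/(73 + S) (z(S, o) = (2*o)/(73 + S) = 2*o/(73 + S))
(z(j(1), 67) + 47935)/(-49369 + 15942) = (2*67/(73 - 3) + 47935)/(-49369 + 15942) = (2*67/70 + 47935)/(-33427) = (2*67*(1/70) + 47935)*(-1/33427) = (67/35 + 47935)*(-1/33427) = (1677792/35)*(-1/33427) = -1677792/1169945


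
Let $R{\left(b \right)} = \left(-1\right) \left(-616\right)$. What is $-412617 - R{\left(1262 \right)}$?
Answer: $-413233$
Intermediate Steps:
$R{\left(b \right)} = 616$
$-412617 - R{\left(1262 \right)} = -412617 - 616 = -413233$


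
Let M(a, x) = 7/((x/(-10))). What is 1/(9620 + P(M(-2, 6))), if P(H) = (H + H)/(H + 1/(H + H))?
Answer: 2459/23660480 ≈ 0.00010393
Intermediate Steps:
M(a, x) = -70/x (M(a, x) = 7/((x*(-1/10))) = 7/((-x/10)) = 7*(-10/x) = -70/x)
P(H) = 2*H/(H + 1/(2*H)) (P(H) = (2*H)/(H + 1/(2*H)) = 2*H/(H + 1/(2*H)))
1/(9620 + P(M(-2, 6))) = 1/(9620 + 4*(-70/6)**2/(1 + 2*(-70/6)**2)) = 1/(9620 + 4*(-70*1/6)**2/(1 + 2*(-70*1/6)**2)) = 1/(9620 + 4*(-35/3)**2/(1 + 2*(-35/3)**2)) = 1/(9620 + 4*(1225/9)/(1 + 2*(1225/9))) = 1/(9620 + 4*(1225/9)/(1 + 2450/9)) = 1/(9620 + 4*(1225/9)/(2459/9)) = 1/(9620 + 4*(1225/9)*(9/2459)) = 1/(9620 + 4900/2459) = 1/(23660480/2459) = 2459/23660480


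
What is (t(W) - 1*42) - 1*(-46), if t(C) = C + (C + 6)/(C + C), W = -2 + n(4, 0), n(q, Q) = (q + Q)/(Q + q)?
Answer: 1/2 ≈ 0.50000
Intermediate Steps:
n(q, Q) = 1 (n(q, Q) = (Q + q)/(Q + q) = 1)
W = -1 (W = -2 + 1 = -1)
t(C) = C + (6 + C)/(2*C) (t(C) = C + (6 + C)/((2*C)) = C + (6 + C)*(1/(2*C)) = C + (6 + C)/(2*C))
(t(W) - 1*42) - 1*(-46) = ((1/2 - 1 + 3/(-1)) - 1*42) - 1*(-46) = ((1/2 - 1 + 3*(-1)) - 42) + 46 = ((1/2 - 1 - 3) - 42) + 46 = (-7/2 - 42) + 46 = -91/2 + 46 = 1/2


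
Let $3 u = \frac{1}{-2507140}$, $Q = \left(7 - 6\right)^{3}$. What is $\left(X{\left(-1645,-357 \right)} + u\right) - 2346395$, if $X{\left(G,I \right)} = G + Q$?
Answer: $- \frac{17660587495381}{7521420} \approx -2.348 \cdot 10^{6}$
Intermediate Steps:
$Q = 1$ ($Q = 1^{3} = 1$)
$u = - \frac{1}{7521420}$ ($u = \frac{1}{3 \left(-2507140\right)} = \frac{1}{3} \left(- \frac{1}{2507140}\right) = - \frac{1}{7521420} \approx -1.3295 \cdot 10^{-7}$)
$X{\left(G,I \right)} = 1 + G$ ($X{\left(G,I \right)} = G + 1 = 1 + G$)
$\left(X{\left(-1645,-357 \right)} + u\right) - 2346395 = \left(\left(1 - 1645\right) - \frac{1}{7521420}\right) - 2346395 = \left(-1644 - \frac{1}{7521420}\right) - 2346395 = - \frac{12365214481}{7521420} - 2346395 = - \frac{17660587495381}{7521420}$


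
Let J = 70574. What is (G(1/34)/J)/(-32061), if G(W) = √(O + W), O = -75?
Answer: -I*√86666/76930882476 ≈ -3.8267e-9*I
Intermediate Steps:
G(W) = √(-75 + W)
(G(1/34)/J)/(-32061) = (√(-75 + 1/34)/70574)/(-32061) = (√(-75 + 1/34)*(1/70574))*(-1/32061) = (√(-2549/34)*(1/70574))*(-1/32061) = ((I*√86666/34)*(1/70574))*(-1/32061) = (I*√86666/2399516)*(-1/32061) = -I*√86666/76930882476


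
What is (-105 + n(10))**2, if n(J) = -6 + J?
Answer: 10201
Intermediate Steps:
(-105 + n(10))**2 = (-105 + (-6 + 10))**2 = (-105 + 4)**2 = (-101)**2 = 10201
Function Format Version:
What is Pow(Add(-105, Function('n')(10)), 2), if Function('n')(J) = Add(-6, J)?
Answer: 10201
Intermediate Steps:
Pow(Add(-105, Function('n')(10)), 2) = Pow(Add(-105, Add(-6, 10)), 2) = Pow(Add(-105, 4), 2) = Pow(-101, 2) = 10201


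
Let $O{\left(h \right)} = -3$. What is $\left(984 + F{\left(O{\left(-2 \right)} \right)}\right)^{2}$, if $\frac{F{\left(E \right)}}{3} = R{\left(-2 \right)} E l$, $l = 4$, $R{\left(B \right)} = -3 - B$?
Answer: $1040400$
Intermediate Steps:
$F{\left(E \right)} = - 12 E$ ($F{\left(E \right)} = 3 \left(-3 - -2\right) E 4 = 3 \left(-3 + 2\right) E 4 = 3 - E 4 = 3 \left(- 4 E\right) = - 12 E$)
$\left(984 + F{\left(O{\left(-2 \right)} \right)}\right)^{2} = \left(984 - -36\right)^{2} = \left(984 + 36\right)^{2} = 1020^{2} = 1040400$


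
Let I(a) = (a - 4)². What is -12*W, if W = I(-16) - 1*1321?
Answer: 11052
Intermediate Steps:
I(a) = (-4 + a)²
W = -921 (W = (-4 - 16)² - 1*1321 = (-20)² - 1321 = 400 - 1321 = -921)
-12*W = -12*(-921) = 11052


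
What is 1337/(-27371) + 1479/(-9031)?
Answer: -52556156/247187501 ≈ -0.21262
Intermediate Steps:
1337/(-27371) + 1479/(-9031) = 1337*(-1/27371) + 1479*(-1/9031) = -1337/27371 - 1479/9031 = -52556156/247187501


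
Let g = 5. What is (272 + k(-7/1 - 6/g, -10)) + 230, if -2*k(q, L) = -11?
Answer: 1015/2 ≈ 507.50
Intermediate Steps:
k(q, L) = 11/2 (k(q, L) = -½*(-11) = 11/2)
(272 + k(-7/1 - 6/g, -10)) + 230 = (272 + 11/2) + 230 = 555/2 + 230 = 1015/2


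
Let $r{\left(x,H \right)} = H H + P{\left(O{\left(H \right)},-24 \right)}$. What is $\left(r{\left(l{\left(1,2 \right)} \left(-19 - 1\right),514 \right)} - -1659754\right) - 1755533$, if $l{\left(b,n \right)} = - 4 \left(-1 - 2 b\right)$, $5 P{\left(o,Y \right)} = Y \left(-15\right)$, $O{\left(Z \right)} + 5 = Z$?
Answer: $168489$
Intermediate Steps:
$O{\left(Z \right)} = -5 + Z$
$P{\left(o,Y \right)} = - 3 Y$ ($P{\left(o,Y \right)} = \frac{Y \left(-15\right)}{5} = \frac{\left(-15\right) Y}{5} = - 3 Y$)
$l{\left(b,n \right)} = 4 + 8 b$
$r{\left(x,H \right)} = 72 + H^{2}$ ($r{\left(x,H \right)} = H H - -72 = H^{2} + 72 = 72 + H^{2}$)
$\left(r{\left(l{\left(1,2 \right)} \left(-19 - 1\right),514 \right)} - -1659754\right) - 1755533 = \left(\left(72 + 514^{2}\right) - -1659754\right) - 1755533 = \left(\left(72 + 264196\right) + 1659754\right) - 1755533 = \left(264268 + 1659754\right) - 1755533 = 1924022 - 1755533 = 168489$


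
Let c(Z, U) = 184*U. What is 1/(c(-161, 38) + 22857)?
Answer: 1/29849 ≈ 3.3502e-5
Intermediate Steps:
1/(c(-161, 38) + 22857) = 1/(184*38 + 22857) = 1/(6992 + 22857) = 1/29849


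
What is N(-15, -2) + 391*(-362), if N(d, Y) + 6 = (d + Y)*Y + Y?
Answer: -141516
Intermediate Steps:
N(d, Y) = -6 + Y + Y*(Y + d) (N(d, Y) = -6 + ((d + Y)*Y + Y) = -6 + ((Y + d)*Y + Y) = -6 + (Y*(Y + d) + Y) = -6 + (Y + Y*(Y + d)) = -6 + Y + Y*(Y + d))
N(-15, -2) + 391*(-362) = (-6 - 2 + (-2)**2 - 2*(-15)) + 391*(-362) = (-6 - 2 + 4 + 30) - 141542 = 26 - 141542 = -141516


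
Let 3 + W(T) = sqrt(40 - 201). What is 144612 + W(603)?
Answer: 144609 + I*sqrt(161) ≈ 1.4461e+5 + 12.689*I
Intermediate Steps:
W(T) = -3 + I*sqrt(161) (W(T) = -3 + sqrt(40 - 201) = -3 + sqrt(-161) = -3 + I*sqrt(161))
144612 + W(603) = 144612 + (-3 + I*sqrt(161)) = 144609 + I*sqrt(161)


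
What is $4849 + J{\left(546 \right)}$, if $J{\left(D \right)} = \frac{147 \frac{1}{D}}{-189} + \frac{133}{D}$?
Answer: $\frac{1702084}{351} \approx 4849.2$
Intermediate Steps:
$J{\left(D \right)} = \frac{1190}{9 D}$ ($J{\left(D \right)} = \frac{147}{D} \left(- \frac{1}{189}\right) + \frac{133}{D} = - \frac{7}{9 D} + \frac{133}{D} = \frac{1190}{9 D}$)
$4849 + J{\left(546 \right)} = 4849 + \frac{1190}{9 \cdot 546} = 4849 + \frac{1190}{9} \cdot \frac{1}{546} = 4849 + \frac{85}{351} = \frac{1702084}{351}$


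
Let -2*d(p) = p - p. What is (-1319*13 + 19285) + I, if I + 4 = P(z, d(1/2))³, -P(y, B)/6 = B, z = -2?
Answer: 2134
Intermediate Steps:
d(p) = 0 (d(p) = -(p - p)/2 = -½*0 = 0)
P(y, B) = -6*B
I = -4 (I = -4 + (-6*0)³ = -4 + 0³ = -4 + 0 = -4)
(-1319*13 + 19285) + I = (-1319*13 + 19285) - 4 = (-17147 + 19285) - 4 = 2138 - 4 = 2134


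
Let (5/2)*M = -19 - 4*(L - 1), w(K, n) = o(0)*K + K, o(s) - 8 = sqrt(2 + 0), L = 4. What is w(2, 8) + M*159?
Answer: -9768/5 + 2*sqrt(2) ≈ -1950.8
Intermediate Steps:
o(s) = 8 + sqrt(2) (o(s) = 8 + sqrt(2 + 0) = 8 + sqrt(2))
w(K, n) = K + K*(8 + sqrt(2)) (w(K, n) = (8 + sqrt(2))*K + K = K*(8 + sqrt(2)) + K = K + K*(8 + sqrt(2)))
M = -62/5 (M = 2*(-19 - 4*(4 - 1))/5 = 2*(-19 - 4*3)/5 = 2*(-19 - 1*12)/5 = 2*(-19 - 12)/5 = (2/5)*(-31) = -62/5 ≈ -12.400)
w(2, 8) + M*159 = 2*(9 + sqrt(2)) - 62/5*159 = (18 + 2*sqrt(2)) - 9858/5 = -9768/5 + 2*sqrt(2)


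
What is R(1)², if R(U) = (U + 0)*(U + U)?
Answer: 4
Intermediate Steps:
R(U) = 2*U² (R(U) = U*(2*U) = 2*U²)
R(1)² = (2*1²)² = (2*1)² = 2² = 4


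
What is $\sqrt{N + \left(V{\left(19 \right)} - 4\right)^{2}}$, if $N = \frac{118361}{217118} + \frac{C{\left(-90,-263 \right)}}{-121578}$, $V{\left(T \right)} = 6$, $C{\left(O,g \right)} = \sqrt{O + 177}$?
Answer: $\frac{\sqrt{791752588860979788174 - 1432803596847018 \sqrt{87}}}{13198386102} \approx 2.1319$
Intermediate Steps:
$C{\left(O,g \right)} = \sqrt{177 + O}$
$N = \frac{118361}{217118} - \frac{\sqrt{87}}{121578}$ ($N = \frac{118361}{217118} + \frac{\sqrt{177 - 90}}{-121578} = 118361 \cdot \frac{1}{217118} + \sqrt{87} \left(- \frac{1}{121578}\right) = \frac{118361}{217118} - \frac{\sqrt{87}}{121578} \approx 0.54507$)
$\sqrt{N + \left(V{\left(19 \right)} - 4\right)^{2}} = \sqrt{\left(\frac{118361}{217118} - \frac{\sqrt{87}}{121578}\right) + \left(6 - 4\right)^{2}} = \sqrt{\left(\frac{118361}{217118} - \frac{\sqrt{87}}{121578}\right) + 2^{2}} = \sqrt{\left(\frac{118361}{217118} - \frac{\sqrt{87}}{121578}\right) + 4} = \sqrt{\frac{986833}{217118} - \frac{\sqrt{87}}{121578}}$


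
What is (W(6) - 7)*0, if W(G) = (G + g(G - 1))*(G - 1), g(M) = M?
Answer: 0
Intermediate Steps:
W(G) = (-1 + G)*(-1 + 2*G) (W(G) = (G + (G - 1))*(G - 1) = (G + (-1 + G))*(-1 + G) = (-1 + 2*G)*(-1 + G) = (-1 + G)*(-1 + 2*G))
(W(6) - 7)*0 = ((1 - 3*6 + 2*6²) - 7)*0 = ((1 - 18 + 2*36) - 7)*0 = ((1 - 18 + 72) - 7)*0 = (55 - 7)*0 = 48*0 = 0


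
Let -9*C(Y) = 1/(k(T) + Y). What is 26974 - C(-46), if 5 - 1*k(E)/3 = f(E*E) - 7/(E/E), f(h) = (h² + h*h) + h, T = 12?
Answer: 30311277227/1123722 ≈ 26974.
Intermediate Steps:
f(h) = h + 2*h² (f(h) = (h² + h²) + h = 2*h² + h = h + 2*h²)
k(E) = 36 - 3*E²*(1 + 2*E²) (k(E) = 15 - 3*((E*E)*(1 + 2*(E*E)) - 7/(E/E)) = 15 - 3*(E²*(1 + 2*E²) - 7/1) = 15 - 3*(E²*(1 + 2*E²) - 7*1) = 15 - 3*(E²*(1 + 2*E²) - 7) = 15 - 3*(-7 + E²*(1 + 2*E²)) = 15 + (21 - 3*E²*(1 + 2*E²)) = 36 - 3*E²*(1 + 2*E²))
C(Y) = -1/(9*(-124812 + Y)) (C(Y) = -1/(9*((36 - 6*12⁴ - 3*12²) + Y)) = -1/(9*((36 - 6*20736 - 3*144) + Y)) = -1/(9*((36 - 124416 - 432) + Y)) = -1/(9*(-124812 + Y)))
26974 - C(-46) = 26974 - (-1)/(-1123308 + 9*(-46)) = 26974 - (-1)/(-1123308 - 414) = 26974 - (-1)/(-1123722) = 26974 - (-1)*(-1)/1123722 = 26974 - 1*1/1123722 = 26974 - 1/1123722 = 30311277227/1123722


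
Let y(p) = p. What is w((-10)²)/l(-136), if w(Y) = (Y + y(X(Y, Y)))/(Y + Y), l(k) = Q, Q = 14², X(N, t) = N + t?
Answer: 3/392 ≈ 0.0076531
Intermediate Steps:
Q = 196
l(k) = 196
w(Y) = 3/2 (w(Y) = (Y + (Y + Y))/(Y + Y) = (Y + 2*Y)/((2*Y)) = (3*Y)*(1/(2*Y)) = 3/2)
w((-10)²)/l(-136) = (3/2)/196 = (3/2)*(1/196) = 3/392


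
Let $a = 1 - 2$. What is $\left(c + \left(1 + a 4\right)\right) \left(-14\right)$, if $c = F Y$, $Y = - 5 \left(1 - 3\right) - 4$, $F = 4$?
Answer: $-294$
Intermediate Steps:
$a = -1$ ($a = 1 - 2 = -1$)
$Y = 6$ ($Y = \left(-5\right) \left(-2\right) - 4 = 10 - 4 = 6$)
$c = 24$ ($c = 4 \cdot 6 = 24$)
$\left(c + \left(1 + a 4\right)\right) \left(-14\right) = \left(24 + \left(1 - 4\right)\right) \left(-14\right) = \left(24 - 3\right) \left(-14\right) = 21 \left(-14\right) = -294$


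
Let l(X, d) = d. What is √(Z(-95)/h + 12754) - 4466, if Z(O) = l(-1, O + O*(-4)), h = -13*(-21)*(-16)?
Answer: -4466 + √1689845339/364 ≈ -4353.1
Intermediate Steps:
h = -4368 (h = 273*(-16) = -4368)
Z(O) = -3*O (Z(O) = O + O*(-4) = O - 4*O = -3*O)
√(Z(-95)/h + 12754) - 4466 = √(-3*(-95)/(-4368) + 12754) - 4466 = √(285*(-1/4368) + 12754) - 4466 = √(-95/1456 + 12754) - 4466 = √(18569729/1456) - 4466 = √1689845339/364 - 4466 = -4466 + √1689845339/364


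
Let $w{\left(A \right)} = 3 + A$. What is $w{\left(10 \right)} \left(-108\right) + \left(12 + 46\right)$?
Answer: $-1346$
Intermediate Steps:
$w{\left(10 \right)} \left(-108\right) + \left(12 + 46\right) = \left(3 + 10\right) \left(-108\right) + \left(12 + 46\right) = 13 \left(-108\right) + 58 = -1404 + 58 = -1346$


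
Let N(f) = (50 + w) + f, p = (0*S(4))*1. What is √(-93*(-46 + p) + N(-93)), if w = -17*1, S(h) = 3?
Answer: √4218 ≈ 64.946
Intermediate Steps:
w = -17
p = 0 (p = (0*3)*1 = 0*1 = 0)
N(f) = 33 + f (N(f) = (50 - 17) + f = 33 + f)
√(-93*(-46 + p) + N(-93)) = √(-93*(-46 + 0) + (33 - 93)) = √(-93*(-46) - 60) = √(4278 - 60) = √4218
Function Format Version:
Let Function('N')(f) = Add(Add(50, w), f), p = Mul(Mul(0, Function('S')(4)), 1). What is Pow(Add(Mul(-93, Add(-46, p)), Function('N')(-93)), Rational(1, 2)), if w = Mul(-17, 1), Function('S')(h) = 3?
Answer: Pow(4218, Rational(1, 2)) ≈ 64.946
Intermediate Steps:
w = -17
p = 0 (p = Mul(Mul(0, 3), 1) = Mul(0, 1) = 0)
Function('N')(f) = Add(33, f) (Function('N')(f) = Add(Add(50, -17), f) = Add(33, f))
Pow(Add(Mul(-93, Add(-46, p)), Function('N')(-93)), Rational(1, 2)) = Pow(Add(Mul(-93, Add(-46, 0)), Add(33, -93)), Rational(1, 2)) = Pow(Add(Mul(-93, -46), -60), Rational(1, 2)) = Pow(Add(4278, -60), Rational(1, 2)) = Pow(4218, Rational(1, 2))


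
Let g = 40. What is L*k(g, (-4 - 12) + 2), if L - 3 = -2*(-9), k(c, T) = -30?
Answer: -630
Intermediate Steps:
L = 21 (L = 3 - 2*(-9) = 3 + 18 = 21)
L*k(g, (-4 - 12) + 2) = 21*(-30) = -630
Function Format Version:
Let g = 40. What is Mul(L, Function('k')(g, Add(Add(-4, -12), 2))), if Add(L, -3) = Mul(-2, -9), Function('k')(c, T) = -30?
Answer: -630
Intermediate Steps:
L = 21 (L = Add(3, Mul(-2, -9)) = Add(3, 18) = 21)
Mul(L, Function('k')(g, Add(Add(-4, -12), 2))) = Mul(21, -30) = -630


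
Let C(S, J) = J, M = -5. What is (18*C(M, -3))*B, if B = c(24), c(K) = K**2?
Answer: -31104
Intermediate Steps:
B = 576 (B = 24**2 = 576)
(18*C(M, -3))*B = (18*(-3))*576 = -54*576 = -31104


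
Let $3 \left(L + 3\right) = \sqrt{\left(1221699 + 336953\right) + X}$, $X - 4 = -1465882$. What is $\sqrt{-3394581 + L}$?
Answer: $\frac{\sqrt{-30551256 + 3 \sqrt{92774}}}{3} \approx 1842.4 i$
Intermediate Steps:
$X = -1465878$ ($X = 4 - 1465882 = -1465878$)
$L = -3 + \frac{\sqrt{92774}}{3}$ ($L = -3 + \frac{\sqrt{\left(1221699 + 336953\right) - 1465878}}{3} = -3 + \frac{\sqrt{1558652 - 1465878}}{3} = -3 + \frac{\sqrt{92774}}{3} \approx 98.529$)
$\sqrt{-3394581 + L} = \sqrt{-3394581 - \left(3 - \frac{\sqrt{92774}}{3}\right)} = \sqrt{-3394584 + \frac{\sqrt{92774}}{3}}$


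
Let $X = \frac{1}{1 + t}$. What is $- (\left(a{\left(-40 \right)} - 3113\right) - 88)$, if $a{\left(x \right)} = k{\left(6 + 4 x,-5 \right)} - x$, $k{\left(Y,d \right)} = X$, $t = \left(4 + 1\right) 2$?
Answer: $\frac{34770}{11} \approx 3160.9$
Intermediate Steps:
$t = 10$ ($t = 5 \cdot 2 = 10$)
$X = \frac{1}{11}$ ($X = \frac{1}{1 + 10} = \frac{1}{11} \approx 0.090909$)
$k{\left(Y,d \right)} = \frac{1}{11}$
$a{\left(x \right)} = \frac{1}{11} - x$
$- (\left(a{\left(-40 \right)} - 3113\right) - 88) = - (\left(\left(\frac{1}{11} - -40\right) - 3113\right) - 88) = - (\left(\left(\frac{1}{11} + 40\right) - 3113\right) - 88) = - (\left(\frac{441}{11} - 3113\right) - 88) = - (- \frac{33802}{11} - 88) = \left(-1\right) \left(- \frac{34770}{11}\right) = \frac{34770}{11}$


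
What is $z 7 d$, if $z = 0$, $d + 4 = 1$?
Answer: $0$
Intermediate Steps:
$d = -3$ ($d = -4 + 1 = -3$)
$z 7 d = 0 \cdot 7 \left(-3\right) = 0 \left(-3\right) = 0$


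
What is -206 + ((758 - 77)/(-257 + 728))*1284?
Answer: 259126/157 ≈ 1650.5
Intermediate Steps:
-206 + ((758 - 77)/(-257 + 728))*1284 = -206 + (681/471)*1284 = -206 + (681*(1/471))*1284 = -206 + (227/157)*1284 = -206 + 291468/157 = 259126/157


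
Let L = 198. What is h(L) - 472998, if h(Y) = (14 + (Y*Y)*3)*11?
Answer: 820888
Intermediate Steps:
h(Y) = 154 + 33*Y² (h(Y) = (14 + Y²*3)*11 = (14 + 3*Y²)*11 = 154 + 33*Y²)
h(L) - 472998 = (154 + 33*198²) - 472998 = (154 + 33*39204) - 472998 = (154 + 1293732) - 472998 = 1293886 - 472998 = 820888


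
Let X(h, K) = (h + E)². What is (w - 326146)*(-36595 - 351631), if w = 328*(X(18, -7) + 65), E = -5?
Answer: 96821235044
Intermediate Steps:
X(h, K) = (-5 + h)² (X(h, K) = (h - 5)² = (-5 + h)²)
w = 76752 (w = 328*((-5 + 18)² + 65) = 328*(13² + 65) = 328*(169 + 65) = 328*234 = 76752)
(w - 326146)*(-36595 - 351631) = (76752 - 326146)*(-36595 - 351631) = -249394*(-388226) = 96821235044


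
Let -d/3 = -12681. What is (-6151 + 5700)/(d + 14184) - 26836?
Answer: -1401564223/52227 ≈ -26836.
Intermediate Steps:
d = 38043 (d = -3*(-12681) = 38043)
(-6151 + 5700)/(d + 14184) - 26836 = (-6151 + 5700)/(38043 + 14184) - 26836 = -451/52227 - 26836 = -1401564223/52227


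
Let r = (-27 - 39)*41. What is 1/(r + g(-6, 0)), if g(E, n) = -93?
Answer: -1/2799 ≈ -0.00035727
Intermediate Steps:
r = -2706 (r = -66*41 = -2706)
1/(r + g(-6, 0)) = 1/(-2706 - 93) = 1/(-2799) = -1/2799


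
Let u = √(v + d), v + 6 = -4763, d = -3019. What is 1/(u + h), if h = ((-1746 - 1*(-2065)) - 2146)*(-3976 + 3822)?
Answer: 4263/1199429272 - I*√1947/39581165976 ≈ 3.5542e-6 - 1.1148e-9*I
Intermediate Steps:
v = -4769 (v = -6 - 4763 = -4769)
u = 2*I*√1947 (u = √(-4769 - 3019) = √(-7788) = 2*I*√1947 ≈ 88.25*I)
h = 281358 (h = ((-1746 + 2065) - 2146)*(-154) = (319 - 2146)*(-154) = -1827*(-154) = 281358)
1/(u + h) = 1/(2*I*√1947 + 281358) = 1/(281358 + 2*I*√1947)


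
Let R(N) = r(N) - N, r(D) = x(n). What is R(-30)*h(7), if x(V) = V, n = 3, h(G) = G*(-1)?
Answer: -231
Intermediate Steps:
h(G) = -G
r(D) = 3
R(N) = 3 - N
R(-30)*h(7) = (3 - 1*(-30))*(-1*7) = (3 + 30)*(-7) = 33*(-7) = -231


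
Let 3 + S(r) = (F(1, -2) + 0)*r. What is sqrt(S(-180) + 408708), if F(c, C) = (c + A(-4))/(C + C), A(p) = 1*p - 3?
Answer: sqrt(408435) ≈ 639.09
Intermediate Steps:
A(p) = -3 + p (A(p) = p - 3 = -3 + p)
F(c, C) = (-7 + c)/(2*C) (F(c, C) = (c + (-3 - 4))/(C + C) = (c - 7)/((2*C)) = (-7 + c)*(1/(2*C)) = (-7 + c)/(2*C))
S(r) = -3 + 3*r/2 (S(r) = -3 + ((1/2)*(-7 + 1)/(-2) + 0)*r = -3 + ((1/2)*(-1/2)*(-6) + 0)*r = -3 + (3/2 + 0)*r = -3 + 3*r/2)
sqrt(S(-180) + 408708) = sqrt((-3 + (3/2)*(-180)) + 408708) = sqrt((-3 - 270) + 408708) = sqrt(-273 + 408708) = sqrt(408435)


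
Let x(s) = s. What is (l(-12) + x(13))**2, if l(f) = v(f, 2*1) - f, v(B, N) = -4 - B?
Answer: 1089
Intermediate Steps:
l(f) = -4 - 2*f (l(f) = (-4 - f) - f = -4 - 2*f)
(l(-12) + x(13))**2 = ((-4 - 2*(-12)) + 13)**2 = ((-4 + 24) + 13)**2 = (20 + 13)**2 = 33**2 = 1089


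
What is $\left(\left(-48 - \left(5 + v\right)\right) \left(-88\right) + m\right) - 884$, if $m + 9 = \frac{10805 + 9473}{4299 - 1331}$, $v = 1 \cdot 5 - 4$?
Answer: $\frac{5736895}{1484} \approx 3865.8$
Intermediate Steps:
$v = 1$ ($v = 5 - 4 = 1$)
$m = - \frac{3217}{1484}$ ($m = -9 + \frac{10805 + 9473}{4299 - 1331} = -9 + \frac{20278}{2968} = -9 + 20278 \cdot \frac{1}{2968} = -9 + \frac{10139}{1484} = - \frac{3217}{1484} \approx -2.1678$)
$\left(\left(-48 - \left(5 + v\right)\right) \left(-88\right) + m\right) - 884 = \left(\left(-48 - 6\right) \left(-88\right) - \frac{3217}{1484}\right) - 884 = \left(\left(-54\right) \left(-88\right) - \frac{3217}{1484}\right) - 884 = \left(4752 - \frac{3217}{1484}\right) - 884 = \frac{7048751}{1484} - 884 = \frac{5736895}{1484}$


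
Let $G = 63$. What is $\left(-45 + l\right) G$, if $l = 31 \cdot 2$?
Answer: $1071$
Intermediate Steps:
$l = 62$
$\left(-45 + l\right) G = \left(-45 + 62\right) 63 = 17 \cdot 63 = 1071$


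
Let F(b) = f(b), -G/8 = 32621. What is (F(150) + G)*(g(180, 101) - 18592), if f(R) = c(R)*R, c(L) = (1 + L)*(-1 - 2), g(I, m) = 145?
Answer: 6067550346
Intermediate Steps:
G = -260968 (G = -8*32621 = -260968)
c(L) = -3 - 3*L (c(L) = (1 + L)*(-3) = -3 - 3*L)
f(R) = R*(-3 - 3*R) (f(R) = (-3 - 3*R)*R = R*(-3 - 3*R))
F(b) = -3*b*(1 + b)
(F(150) + G)*(g(180, 101) - 18592) = (-3*150*(1 + 150) - 260968)*(145 - 18592) = (-3*150*151 - 260968)*(-18447) = (-67950 - 260968)*(-18447) = -328918*(-18447) = 6067550346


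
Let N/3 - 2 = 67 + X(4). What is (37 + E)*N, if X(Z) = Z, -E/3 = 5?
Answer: 4818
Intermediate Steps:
E = -15 (E = -3*5 = -15)
N = 219 (N = 6 + 3*(67 + 4) = 6 + 3*71 = 6 + 213 = 219)
(37 + E)*N = (37 - 15)*219 = 22*219 = 4818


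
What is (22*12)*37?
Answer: 9768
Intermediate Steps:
(22*12)*37 = 264*37 = 9768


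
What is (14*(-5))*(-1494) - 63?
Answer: 104517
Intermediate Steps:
(14*(-5))*(-1494) - 63 = -70*(-1494) - 63 = 104580 - 63 = 104517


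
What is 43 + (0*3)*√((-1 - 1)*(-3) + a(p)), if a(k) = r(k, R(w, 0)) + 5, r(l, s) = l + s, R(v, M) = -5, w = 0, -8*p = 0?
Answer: 43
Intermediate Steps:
p = 0 (p = -⅛*0 = 0)
a(k) = k (a(k) = (k - 5) + 5 = (-5 + k) + 5 = k)
43 + (0*3)*√((-1 - 1)*(-3) + a(p)) = 43 + (0*3)*√((-1 - 1)*(-3) + 0) = 43 + 0*√(-2*(-3) + 0) = 43 + 0*√(6 + 0) = 43 + 0*√6 = 43 + 0 = 43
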